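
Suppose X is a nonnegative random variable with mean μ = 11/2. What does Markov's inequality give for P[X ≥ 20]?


μ = E[X] = 11/2, a = 20.
Markov: P[X ≥ 20] ≤ μ/a = (11/2)/20 = 11/40.
Numerically: ≈ 0.275000.
(Since a = 20 > μ = 5.500000, the bound 11/40 is < 1 and informative.)

P[X ≥ 20] ≤ 11/40 ≈ 0.275000.


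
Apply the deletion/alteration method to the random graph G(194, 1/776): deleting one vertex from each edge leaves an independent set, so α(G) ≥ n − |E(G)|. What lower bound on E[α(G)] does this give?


E[|E(G)|] = C(194, 2)·p = 18721 · (1/776) = 193/8.
E[α(G)] ≥ n − E[|E(G)|] = 194 − 193/8 = 1359/8.
Numerically: ≈ 169.87500.
(This is only a lower bound; the true E[α(G)] may be larger.)

E[α(G)] ≥ 1359/8 ≈ 169.87500.


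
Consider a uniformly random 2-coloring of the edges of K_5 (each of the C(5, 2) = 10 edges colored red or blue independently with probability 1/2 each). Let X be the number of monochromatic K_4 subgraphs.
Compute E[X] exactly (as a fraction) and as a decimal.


Let X = Σ_S X_S over the C(5, 4) = 5 subsets S of size 4, where X_S = 1 if the K_4 on S is monochromatic.
For a fixed S, the K_4 on S has C(4, 2) = 6 edges. P[all 6 edges red] = (1/2)^6, and likewise for blue, so P[monochromatic] = 2·(1/2)^6 = 2^{1 − 6} = 1/32.
By linearity: E[X] = C(5, 4) · 2^{1 − 6} = 5 · 1/32 = 5/32.
Numerically: E[X] ≈ 0.1562.

E[X] = C(5,4)·2^(1−C(4,2)) = 5/32 ≈ 0.1562.


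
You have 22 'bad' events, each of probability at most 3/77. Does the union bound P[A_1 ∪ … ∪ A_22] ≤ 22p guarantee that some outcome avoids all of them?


Union bound: P[∪_{i=1}^{22} A_i] ≤ Σ_i P[A_i] ≤ 22·p = 22·(3/77) = 6/7.
Numerically: 6/7 ≈ 0.8571.
Is 6/7 < 1? YES.
Since P[∪ A_i] ≤ 6/7 < 1, the complement has P[∩ A_i^c] ≥ 1 − 6/7 = 1/7 > 0, so some outcome avoids every A_i.

22·p = 6/7 ≈ 0.8571; existence CERTIFIED by the union bound.


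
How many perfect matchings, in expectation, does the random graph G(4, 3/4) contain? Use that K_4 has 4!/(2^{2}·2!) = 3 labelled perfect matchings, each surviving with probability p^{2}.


K_4 has 4!/(2^{2}·2!) = 3 labelled perfect matchings.
For each such perfect matching H, let X_H = 1 if all 2 edges of H are present in G. Then P[X_H = 1] = p^{2} = (3/4)^{2} = 9/16.
By linearity of expectation: E[X] = Σ_H E[X_H] = 3 · p^{2} = 3 · 9/16 = 27/16.
Numerically: E[X] ≈ 1.688.

E[X] = 3 · (3/4)^{2} = 27/16 ≈ 1.688.


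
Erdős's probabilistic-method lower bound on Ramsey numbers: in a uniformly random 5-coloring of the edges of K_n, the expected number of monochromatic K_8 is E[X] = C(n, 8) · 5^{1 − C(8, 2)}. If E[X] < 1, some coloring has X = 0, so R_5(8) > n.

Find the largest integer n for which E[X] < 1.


We need C(n, 8) · 5^{1 − 28} < 1, i.e. C(n, 8) < 5^{28 − 1} = 7450580596923828125.
Check values of n near the boundary:
  n = 859: C(859, 8) = 7115855595170747139; 7115855595170747139 < 7450580596923828125? YES
  n = 860: C(860, 8) = 7182671140665308145; 7182671140665308145 < 7450580596923828125? YES
  n = 861: C(861, 8) = 7250034996615275865; 7250034996615275865 < 7450580596923828125? YES
  n = 862: C(862, 8) = 7317951015318931845; 7317951015318931845 < 7450580596923828125? YES
  n = 863: C(863, 8) = 7386423071602617757; 7386423071602617757 < 7450580596923828125? YES
  n = 864: C(864, 8) = 7455455062926006708; 7455455062926006708 < 7450580596923828125? NO
  n = 865: C(865, 8) = 7525050909487743060; 7525050909487743060 < 7450580596923828125? NO
The largest n with C(n, 8) < 7450580596923828125 is n = 863 (where E[X] = 7386423071602617757/7450580596923828125 ≈ 0.99139). Hence R_5(8) > 863, i.e. R_5(8) ≥ 864.

Largest n = 863; hence R_5(8) > 863.


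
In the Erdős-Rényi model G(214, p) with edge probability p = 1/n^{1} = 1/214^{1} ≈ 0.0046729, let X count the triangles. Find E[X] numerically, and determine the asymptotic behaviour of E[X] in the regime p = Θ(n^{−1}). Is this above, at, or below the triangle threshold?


Number of potential triangles: C(214, 3) = 1610564.
Each occurs with probability p³ ≈ (0.0046729)³ ≈ 1.0203723e-07.
By linearity: E[X] = C(214, 3)·p³ ≈ 1610564 · 1.0203723e-07 ≈ 0.16434.
Here α = 1, so p = 1/n is exactly at the triangle threshold p ~ 1/n. Asymptotically E[X] → c³/6 = 1³/6 = 1/6 ≈ 0.16667, a bounded constant. In this regime the triangle count is asymptotically Poisson(c³/6).

E[X] ≈ 0.16434; in regime p = Θ(1/n^{1}) E[X] stays bounded (at the triangle threshold p ~ 1/n).


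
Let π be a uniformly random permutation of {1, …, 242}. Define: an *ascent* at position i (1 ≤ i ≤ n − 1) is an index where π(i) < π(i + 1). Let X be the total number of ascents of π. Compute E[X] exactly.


Write X = Σ X_I over i = 1, …, 241, with X_I the indicator of one ascent.
There are 241 indicators.
For each fixed i, the pair (π(i), π(i+1)) is a uniformly random ordered pair of distinct values from {1, …, 242}; by symmetry P[π(i) < π(i+1)] = 1/2.
By linearity: E[X] = 241 · (1/2) = (242 − 1) · (1/2) = 241/2 ≈ 120.500.

E[X] = 241/2 = 120.500.


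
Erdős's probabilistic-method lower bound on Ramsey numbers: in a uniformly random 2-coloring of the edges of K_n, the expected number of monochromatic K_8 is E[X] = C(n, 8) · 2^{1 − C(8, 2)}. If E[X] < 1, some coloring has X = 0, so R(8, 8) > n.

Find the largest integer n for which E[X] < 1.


We need C(n, 8) · 2^{1 − 28} < 1, i.e. C(n, 8) < 2^{28 − 1} = 134217728.
Check values of n near the boundary:
  n = 38: C(38, 8) = 48903492; 48903492 < 134217728? YES
  n = 39: C(39, 8) = 61523748; 61523748 < 134217728? YES
  n = 40: C(40, 8) = 76904685; 76904685 < 134217728? YES
  n = 41: C(41, 8) = 95548245; 95548245 < 134217728? YES
  n = 42: C(42, 8) = 118030185; 118030185 < 134217728? YES
  n = 43: C(43, 8) = 145008513; 145008513 < 134217728? NO
  n = 44: C(44, 8) = 177232627; 177232627 < 134217728? NO
  n = 45: C(45, 8) = 215553195; 215553195 < 134217728? NO
The largest n with C(n, 8) < 134217728 is n = 42 (where E[X] = 118030185/134217728 ≈ 0.8794). Hence R(8, 8) > 42, i.e. R(8, 8) ≥ 43.

Largest n = 42; hence R(8, 8) > 42.


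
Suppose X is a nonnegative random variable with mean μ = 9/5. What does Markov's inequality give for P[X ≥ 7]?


μ = E[X] = 9/5, a = 7.
Markov: P[X ≥ 7] ≤ μ/a = (9/5)/7 = 9/35.
Numerically: ≈ 0.25714.
(Since a = 7 > μ = 1.80000, the bound 9/35 is < 1 and informative.)

P[X ≥ 7] ≤ 9/35 ≈ 0.25714.


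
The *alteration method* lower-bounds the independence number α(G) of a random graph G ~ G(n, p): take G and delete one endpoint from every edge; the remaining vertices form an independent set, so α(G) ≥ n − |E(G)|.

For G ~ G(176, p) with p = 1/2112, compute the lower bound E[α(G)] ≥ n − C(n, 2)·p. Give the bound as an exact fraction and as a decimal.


E[|E(G)|] = C(176, 2)·p = 15400 · (1/2112) = 175/24.
E[α(G)] ≥ n − E[|E(G)|] = 176 − 175/24 = 4049/24.
Numerically: ≈ 168.70833.
(This is only a lower bound; the true E[α(G)] may be larger.)

E[α(G)] ≥ 4049/24 ≈ 168.70833.


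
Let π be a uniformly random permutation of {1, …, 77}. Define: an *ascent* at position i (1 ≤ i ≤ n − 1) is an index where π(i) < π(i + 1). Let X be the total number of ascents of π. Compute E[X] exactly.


Write X = Σ X_I over i = 1, …, 76, with X_I the indicator of one ascent.
There are 76 indicators.
For each fixed i, the pair (π(i), π(i+1)) is a uniformly random ordered pair of distinct values from {1, …, 77}; by symmetry P[π(i) < π(i+1)] = 1/2.
By linearity: E[X] = 76 · (1/2) = (77 − 1) · (1/2) = 38 ≈ 38.000000.

E[X] = 38 = 38.000000.


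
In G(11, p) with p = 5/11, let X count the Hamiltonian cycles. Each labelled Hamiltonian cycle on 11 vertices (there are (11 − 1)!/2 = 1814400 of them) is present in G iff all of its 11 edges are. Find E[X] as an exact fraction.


K_11 has (11 − 1)!/2 = 1814400 labelled Hamiltonian cycles.
For each such Hamiltonian cycle H, let X_H = 1 if all 11 edges of H are present in G. Then P[X_H = 1] = p^{11} = (5/11)^{11} = 48828125/285311670611.
By linearity: E[X] = Σ_H E[X_H] = 1814400 · p^{11} = 1814400 · 48828125/285311670611 = 88593750000000/285311670611.
Numerically: E[X] ≈ 310.516.

E[X] = 1814400 · (5/11)^{11} = 88593750000000/285311670611 ≈ 310.516.


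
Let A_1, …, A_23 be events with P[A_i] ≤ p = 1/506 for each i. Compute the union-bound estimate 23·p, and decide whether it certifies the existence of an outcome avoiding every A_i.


Union bound: P[∪_{i=1}^{23} A_i] ≤ Σ_i P[A_i] ≤ 23·p = 23·(1/506) = 1/22.
Numerically: 1/22 ≈ 0.04545.
Is 1/22 < 1? YES.
Since P[∪ A_i] ≤ 1/22 < 1, the complement has P[∩ A_i^c] ≥ 1 − 1/22 = 21/22 > 0, so some outcome avoids every A_i.

23·p = 1/22 ≈ 0.04545; existence CERTIFIED by the union bound.


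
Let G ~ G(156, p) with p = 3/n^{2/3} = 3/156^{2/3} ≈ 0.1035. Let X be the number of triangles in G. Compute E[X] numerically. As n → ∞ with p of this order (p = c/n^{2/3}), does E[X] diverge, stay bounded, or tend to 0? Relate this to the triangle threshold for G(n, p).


Number of potential triangles: C(156, 3) = 620620.
Each occurs with probability p³ ≈ (0.1035)³ ≈ 1.109467e-03.
By linearity: E[X] = C(156, 3)·p³ ≈ 620620 · 1.109467e-03 ≈ 688.5577.
Since α = 2/3 < 1, p = c/n^{2/3} ≫ 1/n is above the triangle threshold p ~ 1/n. Asymptotically E[X] ~ (c³/6)·n^{3(1−α)} = (3³/6)·n^{1} → ∞; triangles are abundant w.h.p.

E[X] ≈ 688.5577; in regime p = Θ(1/n^{2/3}) E[X] diverges (above the triangle threshold p ~ 1/n).


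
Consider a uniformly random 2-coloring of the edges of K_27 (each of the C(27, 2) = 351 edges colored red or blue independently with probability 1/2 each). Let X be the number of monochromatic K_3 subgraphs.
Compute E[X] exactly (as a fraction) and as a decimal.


Let X = Σ_S X_S over the C(27, 3) = 2925 subsets S of size 3, where X_S = 1 if the K_3 on S is monochromatic.
For a fixed S, the K_3 on S has C(3, 2) = 3 edges. P[all 3 edges red] = (1/2)^3, and likewise for blue, so P[monochromatic] = 2·(1/2)^3 = 2^{1 − 3} = 1/4.
Summing: E[X] = C(27, 3) · 2^{1 − 3} = 2925 · 1/4 = 2925/4.
Numerically: E[X] ≈ 731.250.

E[X] = C(27,3)·2^(1−C(3,2)) = 2925/4 ≈ 731.250.


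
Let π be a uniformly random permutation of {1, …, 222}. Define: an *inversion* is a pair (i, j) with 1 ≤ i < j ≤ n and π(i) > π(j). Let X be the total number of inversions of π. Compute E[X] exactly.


Write X = Σ X_I over the C(222, 2) = 24531 pairs i < j, with X_I the indicator of one inversion.
There are 24531 indicators.
For each fixed pair i < j, the values π(i) and π(j) are two distinct elements of {1, …, 222} in uniformly random order; by symmetry P[π(i) > π(j)] = 1/2.
By linearity: E[X] = 24531 · (1/2) = C(222, 2) · (1/2) = 24531/2 = 24531/2 ≈ 12265.50000.

E[X] = 24531/2 = 12265.50000.


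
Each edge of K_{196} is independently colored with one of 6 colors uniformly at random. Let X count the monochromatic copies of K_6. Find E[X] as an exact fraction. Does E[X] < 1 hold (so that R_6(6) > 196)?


E[X] = C(196, 6) · 6^{1 − 15} = 72887293024 · 6^{−14} = 72887293024/78364164096.
As a reduced fraction: E[X] = 2277727907/2448880128 ≈ 0.930110.
Is E[X] < 1? YES.
Since E[X] < 1, there exists a 6-coloring of K_{196} with no monochromatic K_6; hence R_6(6) > 196.

E[X] = 2277727907/2448880128 ≈ 0.930110; E[X] < 1, so R_6(6) > 196.


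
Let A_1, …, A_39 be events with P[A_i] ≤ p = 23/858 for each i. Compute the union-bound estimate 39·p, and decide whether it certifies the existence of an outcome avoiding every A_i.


Union bound: P[∪_{i=1}^{39} A_i] ≤ Σ_i P[A_i] ≤ 39·p = 39·(23/858) = 23/22.
Numerically: 23/22 ≈ 1.045.
Is 23/22 < 1? NO.
Since the bound 23/22 is ≥ 1, the union bound is uninformative here; it does NOT by itself certify existence.

39·p = 23/22 ≈ 1.045; existence NOT certified by the union bound.


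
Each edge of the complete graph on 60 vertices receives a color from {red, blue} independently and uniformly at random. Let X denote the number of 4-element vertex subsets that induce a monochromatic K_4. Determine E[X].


Let X = Σ_S X_S over the C(60, 4) = 487635 subsets S of size 4, where X_S = 1 if the K_4 on S is monochromatic.
For a fixed S, the K_4 on S has C(4, 2) = 6 edges. P[all 6 edges red] = (1/2)^6, and likewise for blue, so P[monochromatic] = 2·(1/2)^6 = 2^{1 − 6} = 1/32.
By linearity of expectation: E[X] = C(60, 4) · 2^{1 − 6} = 487635 · 1/32 = 487635/32.
Numerically: E[X] ≈ 15238.5938.

E[X] = C(60,4)·2^(1−C(4,2)) = 487635/32 ≈ 15238.5938.


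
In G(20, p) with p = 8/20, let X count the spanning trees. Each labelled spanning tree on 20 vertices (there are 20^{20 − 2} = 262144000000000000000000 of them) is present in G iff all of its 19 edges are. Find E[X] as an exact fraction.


K_20 has 20^{20 − 2} = 262144000000000000000000 labelled spanning trees.
For each such spanning tree H, let X_H = 1 if all 19 edges of H are present in G. Then P[X_H = 1] = p^{19} = (2/5)^{19} = 524288/19073486328125.
By linearity of expectation: E[X] = Σ_H E[X_H] = 262144000000000000000000 · p^{19} = 262144000000000000000000 · 524288/19073486328125 = 36028797018963968/5.
Numerically: E[X] ≈ 7.206e+15.

E[X] = 262144000000000000000000 · (2/5)^{19} = 36028797018963968/5 ≈ 7.206e+15.


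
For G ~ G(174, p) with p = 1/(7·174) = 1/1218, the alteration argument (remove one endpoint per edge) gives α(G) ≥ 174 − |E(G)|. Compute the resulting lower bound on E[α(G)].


E[|E(G)|] = C(174, 2)·p = 15051 · (1/1218) = 173/14.
E[α(G)] ≥ n − E[|E(G)|] = 174 − 173/14 = 2263/14.
Numerically: ≈ 161.643.
(This is only a lower bound; the true E[α(G)] may be larger.)

E[α(G)] ≥ 2263/14 ≈ 161.643.


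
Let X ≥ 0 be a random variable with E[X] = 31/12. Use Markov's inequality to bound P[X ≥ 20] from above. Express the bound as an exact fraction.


μ = E[X] = 31/12, a = 20.
Markov: P[X ≥ 20] ≤ μ/a = (31/12)/20 = 31/240.
Numerically: ≈ 0.1292.
(Since a = 20 > μ = 2.5833, the bound 31/240 is < 1 and informative.)

P[X ≥ 20] ≤ 31/240 ≈ 0.1292.


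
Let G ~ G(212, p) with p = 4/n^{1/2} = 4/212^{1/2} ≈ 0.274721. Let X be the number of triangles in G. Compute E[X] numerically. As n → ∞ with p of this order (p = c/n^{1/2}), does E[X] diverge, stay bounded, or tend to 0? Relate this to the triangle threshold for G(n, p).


Number of potential triangles: C(212, 3) = 1565620.
Each occurs with probability p³ ≈ (0.274721)³ ≈ 2.07336700e-02.
By linearity: E[X] = C(212, 3)·p³ ≈ 1565620 · 2.07336700e-02 ≈ 32461.048472.
Since α = 1/2 < 1, p = c/n^{1/2} ≫ 1/n is above the triangle threshold p ~ 1/n. Asymptotically E[X] ~ (c³/6)·n^{3(1−α)} = (4³/6)·n^{1.5} → ∞; triangles are abundant w.h.p.

E[X] ≈ 32461.048472; in regime p = Θ(1/n^{1/2}) E[X] diverges (above the triangle threshold p ~ 1/n).


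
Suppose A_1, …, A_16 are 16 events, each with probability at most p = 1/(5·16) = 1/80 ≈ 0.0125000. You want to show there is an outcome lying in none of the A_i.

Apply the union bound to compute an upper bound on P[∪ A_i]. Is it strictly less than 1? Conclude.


Union bound: P[∪_{i=1}^{16} A_i] ≤ Σ_i P[A_i] ≤ 16·p = 16·(1/80) = 1/5.
Numerically: 1/5 ≈ 0.2000000.
Is 1/5 < 1? YES.
Since P[∪ A_i] ≤ 1/5 < 1, the complement has P[∩ A_i^c] ≥ 1 − 1/5 = 4/5 > 0, so some outcome avoids every A_i.

16·p = 1/5 ≈ 0.2000000; existence CERTIFIED by the union bound.


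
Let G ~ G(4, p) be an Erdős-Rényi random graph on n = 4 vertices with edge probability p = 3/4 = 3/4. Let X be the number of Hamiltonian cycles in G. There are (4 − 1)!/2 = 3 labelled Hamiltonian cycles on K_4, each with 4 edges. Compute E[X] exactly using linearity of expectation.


K_4 has (4 − 1)!/2 = 3 labelled Hamiltonian cycles.
For each such Hamiltonian cycle H, let X_H = 1 if all 4 edges of H are present in G. Then P[X_H = 1] = p^{4} = (3/4)^{4} = 81/256.
By linearity: E[X] = Σ_H E[X_H] = 3 · p^{4} = 3 · 81/256 = 243/256.
Numerically: E[X] ≈ 0.949.

E[X] = 3 · (3/4)^{4} = 243/256 ≈ 0.949.


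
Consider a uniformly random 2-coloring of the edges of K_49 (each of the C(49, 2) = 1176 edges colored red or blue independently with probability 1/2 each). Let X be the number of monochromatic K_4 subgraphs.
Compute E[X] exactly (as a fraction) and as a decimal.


Let X = Σ_S X_S over the C(49, 4) = 211876 subsets S of size 4, where X_S = 1 if the K_4 on S is monochromatic.
For a fixed S, the K_4 on S has C(4, 2) = 6 edges. P[all 6 edges red] = (1/2)^6, and likewise for blue, so P[monochromatic] = 2·(1/2)^6 = 2^{1 − 6} = 1/32.
By linearity: E[X] = C(49, 4) · 2^{1 − 6} = 211876 · 1/32 = 52969/8.
Numerically: E[X] ≈ 6621.12500.

E[X] = C(49,4)·2^(1−C(4,2)) = 52969/8 ≈ 6621.12500.


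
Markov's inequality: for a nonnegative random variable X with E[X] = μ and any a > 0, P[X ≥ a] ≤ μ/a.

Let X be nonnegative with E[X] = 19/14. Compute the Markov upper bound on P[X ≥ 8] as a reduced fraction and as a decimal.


μ = E[X] = 19/14, a = 8.
Markov: P[X ≥ 8] ≤ μ/a = (19/14)/8 = 19/112.
Numerically: ≈ 0.170.
(Since a = 8 > μ = 1.357, the bound 19/112 is < 1 and informative.)

P[X ≥ 8] ≤ 19/112 ≈ 0.170.


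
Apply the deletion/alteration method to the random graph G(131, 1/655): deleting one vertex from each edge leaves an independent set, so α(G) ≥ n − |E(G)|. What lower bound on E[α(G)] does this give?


E[|E(G)|] = C(131, 2)·p = 8515 · (1/655) = 13.
E[α(G)] ≥ n − E[|E(G)|] = 131 − 13 = 118.
Numerically: ≈ 118.000.
(This is only a lower bound; the true E[α(G)] may be larger.)

E[α(G)] ≥ 118 ≈ 118.000.


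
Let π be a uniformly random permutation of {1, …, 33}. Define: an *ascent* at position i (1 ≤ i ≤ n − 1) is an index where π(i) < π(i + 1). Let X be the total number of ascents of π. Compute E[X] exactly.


Write X = Σ X_I over i = 1, …, 32, with X_I the indicator of one ascent.
There are 32 indicators.
For each fixed i, the pair (π(i), π(i+1)) is a uniformly random ordered pair of distinct values from {1, …, 33}; by symmetry P[π(i) < π(i+1)] = 1/2.
By linearity: E[X] = 32 · (1/2) = (33 − 1) · (1/2) = 16 ≈ 16.000000.

E[X] = 16 = 16.000000.


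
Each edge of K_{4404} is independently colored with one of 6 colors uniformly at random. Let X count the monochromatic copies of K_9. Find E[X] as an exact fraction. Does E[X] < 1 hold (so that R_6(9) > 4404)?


E[X] = C(4404, 9) · 6^{1 − 36} = 1703375445537161676647015880 · 6^{−35} = 1703375445537161676647015880/1719070799748422591028658176.
As a reduced fraction: E[X] = 70973976897381736526958995/71627949989517607959527424 ≈ 0.99087.
Is E[X] < 1? YES.
Since E[X] < 1, there exists a 6-coloring of K_{4404} with no monochromatic K_9; hence R_6(9) > 4404.

E[X] = 70973976897381736526958995/71627949989517607959527424 ≈ 0.99087; E[X] < 1, so R_6(9) > 4404.


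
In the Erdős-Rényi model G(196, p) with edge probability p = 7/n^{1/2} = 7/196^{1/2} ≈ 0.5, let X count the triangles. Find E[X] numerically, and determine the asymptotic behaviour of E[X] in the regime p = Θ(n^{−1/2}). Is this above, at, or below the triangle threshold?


Number of potential triangles: C(196, 3) = 1235780.
Each occurs with probability p³ ≈ (0.5)³ ≈ 1.250000e-01.
By linearity: E[X] = C(196, 3)·p³ ≈ 1235780 · 1.250000e-01 ≈ 154472.5000.
Since α = 1/2 < 1, p = c/n^{1/2} ≫ 1/n is above the triangle threshold p ~ 1/n. Asymptotically E[X] ~ (c³/6)·n^{3(1−α)} = (7³/6)·n^{1.5} → ∞; triangles are abundant w.h.p.

E[X] ≈ 154472.5000; in regime p = Θ(1/n^{1/2}) E[X] diverges (above the triangle threshold p ~ 1/n).


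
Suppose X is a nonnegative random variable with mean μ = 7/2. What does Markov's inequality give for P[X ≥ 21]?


μ = E[X] = 7/2, a = 21.
Markov: P[X ≥ 21] ≤ μ/a = (7/2)/21 = 1/6.
Numerically: ≈ 0.166667.
(Since a = 21 > μ = 3.500000, the bound 1/6 is < 1 and informative.)

P[X ≥ 21] ≤ 1/6 ≈ 0.166667.


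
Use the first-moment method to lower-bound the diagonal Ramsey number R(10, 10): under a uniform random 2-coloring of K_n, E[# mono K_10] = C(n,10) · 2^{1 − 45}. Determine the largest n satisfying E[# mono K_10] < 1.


We need C(n, 10) · 2^{1 − 45} < 1, i.e. C(n, 10) < 2^{45 − 1} = 17592186044416.
Check values of n near the boundary:
  n = 95: C(95, 10) = 10104934117421; 10104934117421 < 17592186044416? YES
  n = 96: C(96, 10) = 11279926456656; 11279926456656 < 17592186044416? YES
  n = 97: C(97, 10) = 12576469727536; 12576469727536 < 17592186044416? YES
  n = 98: C(98, 10) = 14005614014756; 14005614014756 < 17592186044416? YES
  n = 99: C(99, 10) = 15579278510796; 15579278510796 < 17592186044416? YES
  n = 100: C(100, 10) = 17310309456440; 17310309456440 < 17592186044416? YES
  n = 101: C(101, 10) = 19212541264840; 19212541264840 < 17592186044416? NO
  n = 102: C(102, 10) = 21300860967540; 21300860967540 < 17592186044416? NO
  n = 103: C(103, 10) = 23591276125340; 23591276125340 < 17592186044416? NO
The largest n with C(n, 10) < 17592186044416 is n = 100 (where E[X] = 2163788682055/2199023255552 ≈ 0.983977). Hence R(10, 10) > 100, i.e. R(10, 10) ≥ 101.

Largest n = 100; hence R(10, 10) > 100.


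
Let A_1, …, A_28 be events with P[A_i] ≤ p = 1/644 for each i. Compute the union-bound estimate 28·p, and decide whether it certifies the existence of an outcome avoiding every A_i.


Union bound: P[∪_{i=1}^{28} A_i] ≤ Σ_i P[A_i] ≤ 28·p = 28·(1/644) = 1/23.
Numerically: 1/23 ≈ 0.043478.
Is 1/23 < 1? YES.
Since P[∪ A_i] ≤ 1/23 < 1, the complement has P[∩ A_i^c] ≥ 1 − 1/23 = 22/23 > 0, so some outcome avoids every A_i.

28·p = 1/23 ≈ 0.043478; existence CERTIFIED by the union bound.


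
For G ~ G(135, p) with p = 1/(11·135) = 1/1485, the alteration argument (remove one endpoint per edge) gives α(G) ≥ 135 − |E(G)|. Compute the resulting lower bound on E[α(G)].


E[|E(G)|] = C(135, 2)·p = 9045 · (1/1485) = 67/11.
E[α(G)] ≥ n − E[|E(G)|] = 135 − 67/11 = 1418/11.
Numerically: ≈ 128.90909.
(This is only a lower bound; the true E[α(G)] may be larger.)

E[α(G)] ≥ 1418/11 ≈ 128.90909.


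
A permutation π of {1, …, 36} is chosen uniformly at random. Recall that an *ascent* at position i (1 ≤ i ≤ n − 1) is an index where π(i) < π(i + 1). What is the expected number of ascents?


Write X = Σ X_I over i = 1, …, 35, with X_I the indicator of one ascent.
There are 35 indicators.
For each fixed i, the pair (π(i), π(i+1)) is a uniformly random ordered pair of distinct values from {1, …, 36}; by symmetry P[π(i) < π(i+1)] = 1/2.
By linearity: E[X] = 35 · (1/2) = (36 − 1) · (1/2) = 35/2 ≈ 17.500.

E[X] = 35/2 = 17.500.


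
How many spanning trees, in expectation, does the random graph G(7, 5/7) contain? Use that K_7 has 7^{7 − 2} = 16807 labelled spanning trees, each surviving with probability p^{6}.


K_7 has 7^{7 − 2} = 16807 labelled spanning trees.
For each such spanning tree H, let X_H = 1 if all 6 edges of H are present in G. Then P[X_H = 1] = p^{6} = (5/7)^{6} = 15625/117649.
By linearity of expectation: E[X] = Σ_H E[X_H] = 16807 · p^{6} = 16807 · 15625/117649 = 15625/7.
Numerically: E[X] ≈ 2232.

E[X] = 16807 · (5/7)^{6} = 15625/7 ≈ 2232.


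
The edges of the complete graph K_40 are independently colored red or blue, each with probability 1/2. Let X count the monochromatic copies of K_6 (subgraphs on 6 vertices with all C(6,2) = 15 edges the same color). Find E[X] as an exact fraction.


Let X = Σ_S X_S over the C(40, 6) = 3838380 subsets S of size 6, where X_S = 1 if the K_6 on S is monochromatic.
For a fixed S, the K_6 on S has C(6, 2) = 15 edges. P[all 15 edges red] = (1/2)^15, and likewise for blue, so P[monochromatic] = 2·(1/2)^15 = 2^{1 − 15} = 1/16384.
By linearity: E[X] = C(40, 6) · 2^{1 − 15} = 3838380 · 1/16384 = 959595/4096.
Numerically: E[X] ≈ 234.276123.

E[X] = C(40,6)·2^(1−C(6,2)) = 959595/4096 ≈ 234.276123.


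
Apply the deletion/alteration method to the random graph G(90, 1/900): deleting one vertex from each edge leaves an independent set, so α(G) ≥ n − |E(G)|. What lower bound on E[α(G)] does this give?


E[|E(G)|] = C(90, 2)·p = 4005 · (1/900) = 89/20.
E[α(G)] ≥ n − E[|E(G)|] = 90 − 89/20 = 1711/20.
Numerically: ≈ 85.550.
(This is only a lower bound; the true E[α(G)] may be larger.)

E[α(G)] ≥ 1711/20 ≈ 85.550.


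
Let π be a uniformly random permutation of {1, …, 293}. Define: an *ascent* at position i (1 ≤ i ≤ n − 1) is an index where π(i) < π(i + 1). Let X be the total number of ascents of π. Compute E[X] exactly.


Write X = Σ X_I over i = 1, …, 292, with X_I the indicator of one ascent.
There are 292 indicators.
For each fixed i, the pair (π(i), π(i+1)) is a uniformly random ordered pair of distinct values from {1, …, 293}; by symmetry P[π(i) < π(i+1)] = 1/2.
By linearity: E[X] = 292 · (1/2) = (293 − 1) · (1/2) = 146 ≈ 146.000000.

E[X] = 146 = 146.000000.


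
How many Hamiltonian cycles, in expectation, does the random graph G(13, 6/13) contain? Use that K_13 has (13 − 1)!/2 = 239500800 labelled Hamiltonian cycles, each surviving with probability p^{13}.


K_13 has (13 − 1)!/2 = 239500800 labelled Hamiltonian cycles.
For each such Hamiltonian cycle H, let X_H = 1 if all 13 edges of H are present in G. Then P[X_H = 1] = p^{13} = (6/13)^{13} = 13060694016/302875106592253.
By linearity: E[X] = Σ_H E[X_H] = 239500800 · p^{13} = 239500800 · 13060694016/302875106592253 = 3128046665387212800/302875106592253.
Numerically: E[X] ≈ 10327.8.

E[X] = 239500800 · (6/13)^{13} = 3128046665387212800/302875106592253 ≈ 10327.8.


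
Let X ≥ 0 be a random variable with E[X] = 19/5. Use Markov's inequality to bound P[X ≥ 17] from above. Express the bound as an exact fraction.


μ = E[X] = 19/5, a = 17.
Markov: P[X ≥ 17] ≤ μ/a = (19/5)/17 = 19/85.
Numerically: ≈ 0.223529.
(Since a = 17 > μ = 3.800000, the bound 19/85 is < 1 and informative.)

P[X ≥ 17] ≤ 19/85 ≈ 0.223529.


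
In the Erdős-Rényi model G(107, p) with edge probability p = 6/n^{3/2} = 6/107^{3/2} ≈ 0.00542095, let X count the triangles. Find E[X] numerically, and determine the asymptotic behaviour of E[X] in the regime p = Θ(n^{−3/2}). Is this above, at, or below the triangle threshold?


Number of potential triangles: C(107, 3) = 198485.
Each occurs with probability p³ ≈ (0.00542095)³ ≈ 1.59304026e-07.
By linearity: E[X] = C(107, 3)·p³ ≈ 198485 · 1.59304026e-07 ≈ 0.031619.
Since α = 3/2 > 1, p = c/n^{3/2} = o(1/n) is below the triangle threshold p ~ 1/n. Asymptotically E[X] ~ (c³/6)·n^{3(1−α)} = (6³/6)·n^{-1.5} → 0, so by Markov's inequality G has no triangles w.h.p.

E[X] ≈ 0.031619; in regime p = Θ(1/n^{3/2}) E[X] tends to 0 (below the triangle threshold p ~ 1/n).


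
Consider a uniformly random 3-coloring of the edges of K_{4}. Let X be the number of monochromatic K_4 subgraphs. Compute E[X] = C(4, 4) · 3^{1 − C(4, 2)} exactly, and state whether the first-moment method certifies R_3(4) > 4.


E[X] = C(4, 4) · 3^{1 − 6} = 1 · 3^{−5} = 1/243.
As a reduced fraction: E[X] = 1/243 ≈ 0.004.
Is E[X] < 1? YES.
Since E[X] < 1, there exists a 3-coloring of K_{4} with no monochromatic K_4; hence R_3(4) > 4.

E[X] = 1/243 ≈ 0.004; E[X] < 1, so R_3(4) > 4.


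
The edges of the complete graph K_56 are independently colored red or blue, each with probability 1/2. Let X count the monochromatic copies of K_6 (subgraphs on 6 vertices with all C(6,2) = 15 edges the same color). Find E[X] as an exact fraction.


Let X = Σ_S X_S over the C(56, 6) = 32468436 subsets S of size 6, where X_S = 1 if the K_6 on S is monochromatic.
For a fixed S, the K_6 on S has C(6, 2) = 15 edges. P[all 15 edges red] = (1/2)^15, and likewise for blue, so P[monochromatic] = 2·(1/2)^15 = 2^{1 − 15} = 1/16384.
By linearity of expectation: E[X] = C(56, 6) · 2^{1 − 15} = 32468436 · 1/16384 = 8117109/4096.
Numerically: E[X] ≈ 1981.71606.

E[X] = C(56,6)·2^(1−C(6,2)) = 8117109/4096 ≈ 1981.71606.


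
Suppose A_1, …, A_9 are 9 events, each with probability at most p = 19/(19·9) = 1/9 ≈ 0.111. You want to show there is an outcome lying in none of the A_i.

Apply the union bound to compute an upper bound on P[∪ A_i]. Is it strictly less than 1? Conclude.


Union bound: P[∪_{i=1}^{9} A_i] ≤ Σ_i P[A_i] ≤ 9·p = 9·(1/9) = 1.
Numerically: 1 ≈ 1.000.
Is 1 < 1? NO.
Since the bound 1 is ≥ 1, the union bound is uninformative here; it does NOT by itself certify existence.

9·p = 1 ≈ 1.000; existence NOT certified by the union bound.


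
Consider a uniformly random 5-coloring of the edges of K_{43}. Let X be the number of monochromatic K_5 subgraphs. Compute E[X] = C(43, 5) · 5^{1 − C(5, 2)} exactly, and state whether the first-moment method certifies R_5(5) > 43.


E[X] = C(43, 5) · 5^{1 − 10} = 962598 · 5^{−9} = 962598/1953125.
As a reduced fraction: E[X] = 962598/1953125 ≈ 0.492850.
Is E[X] < 1? YES.
Since E[X] < 1, there exists a 5-coloring of K_{43} with no monochromatic K_5; hence R_5(5) > 43.

E[X] = 962598/1953125 ≈ 0.492850; E[X] < 1, so R_5(5) > 43.


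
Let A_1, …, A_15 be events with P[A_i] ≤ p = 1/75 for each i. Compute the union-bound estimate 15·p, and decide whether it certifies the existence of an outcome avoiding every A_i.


Union bound: P[∪_{i=1}^{15} A_i] ≤ Σ_i P[A_i] ≤ 15·p = 15·(1/75) = 1/5.
Numerically: 1/5 ≈ 0.2000000.
Is 1/5 < 1? YES.
Since P[∪ A_i] ≤ 1/5 < 1, the complement has P[∩ A_i^c] ≥ 1 − 1/5 = 4/5 > 0, so some outcome avoids every A_i.

15·p = 1/5 ≈ 0.2000000; existence CERTIFIED by the union bound.


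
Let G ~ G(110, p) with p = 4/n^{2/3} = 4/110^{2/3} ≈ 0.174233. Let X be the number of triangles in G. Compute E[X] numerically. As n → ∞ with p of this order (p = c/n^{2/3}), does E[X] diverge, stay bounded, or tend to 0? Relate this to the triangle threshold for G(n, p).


Number of potential triangles: C(110, 3) = 215820.
Each occurs with probability p³ ≈ (0.174233)³ ≈ 5.28925620e-03.
By linearity: E[X] = C(110, 3)·p³ ≈ 215820 · 5.28925620e-03 ≈ 1141.527273.
Since α = 2/3 < 1, p = c/n^{2/3} ≫ 1/n is above the triangle threshold p ~ 1/n. Asymptotically E[X] ~ (c³/6)·n^{3(1−α)} = (4³/6)·n^{1} → ∞; triangles are abundant w.h.p.

E[X] ≈ 1141.527273; in regime p = Θ(1/n^{2/3}) E[X] diverges (above the triangle threshold p ~ 1/n).


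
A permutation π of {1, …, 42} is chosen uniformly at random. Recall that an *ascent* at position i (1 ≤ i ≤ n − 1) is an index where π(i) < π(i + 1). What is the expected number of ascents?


Write X = Σ X_I over i = 1, …, 41, with X_I the indicator of one ascent.
There are 41 indicators.
For each fixed i, the pair (π(i), π(i+1)) is a uniformly random ordered pair of distinct values from {1, …, 42}; by symmetry P[π(i) < π(i+1)] = 1/2.
By linearity: E[X] = 41 · (1/2) = (42 − 1) · (1/2) = 41/2 ≈ 20.50000.

E[X] = 41/2 = 20.50000.


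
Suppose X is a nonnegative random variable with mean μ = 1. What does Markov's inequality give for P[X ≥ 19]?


μ = E[X] = 1, a = 19.
Markov: P[X ≥ 19] ≤ μ/a = (1)/19 = 1/19.
Numerically: ≈ 0.0526.
(Since a = 19 > μ = 1.0000, the bound 1/19 is < 1 and informative.)

P[X ≥ 19] ≤ 1/19 ≈ 0.0526.


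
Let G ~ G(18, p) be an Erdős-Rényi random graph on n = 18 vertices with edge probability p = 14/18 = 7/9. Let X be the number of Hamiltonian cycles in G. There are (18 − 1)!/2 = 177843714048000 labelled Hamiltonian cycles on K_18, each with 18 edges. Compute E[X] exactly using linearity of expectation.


K_18 has (18 − 1)!/2 = 177843714048000 labelled Hamiltonian cycles.
For each such Hamiltonian cycle H, let X_H = 1 if all 18 edges of H are present in G. Then P[X_H = 1] = p^{18} = (7/9)^{18} = 1628413597910449/150094635296999121.
Summing the indicators: E[X] = Σ_H E[X_H] = 177843714048000 · p^{18} = 177843714048000 · 1628413597910449/150094635296999121 = 397260798708725298034688000/205891132094649.
Numerically: E[X] ≈ 1.9295e+12.

E[X] = 177843714048000 · (7/9)^{18} = 397260798708725298034688000/205891132094649 ≈ 1.9295e+12.


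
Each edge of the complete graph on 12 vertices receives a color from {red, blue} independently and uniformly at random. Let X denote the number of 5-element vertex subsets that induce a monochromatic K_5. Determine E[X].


Let X = Σ_S X_S over the C(12, 5) = 792 subsets S of size 5, where X_S = 1 if the K_5 on S is monochromatic.
For a fixed S, the K_5 on S has C(5, 2) = 10 edges. P[all 10 edges red] = (1/2)^10, and likewise for blue, so P[monochromatic] = 2·(1/2)^10 = 2^{1 − 10} = 1/512.
By linearity: E[X] = C(12, 5) · 2^{1 − 10} = 792 · 1/512 = 99/64.
Numerically: E[X] ≈ 1.5469.

E[X] = C(12,5)·2^(1−C(5,2)) = 99/64 ≈ 1.5469.


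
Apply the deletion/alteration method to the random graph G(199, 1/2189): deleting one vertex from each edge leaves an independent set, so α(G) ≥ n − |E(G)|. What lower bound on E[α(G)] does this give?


E[|E(G)|] = C(199, 2)·p = 19701 · (1/2189) = 9.
E[α(G)] ≥ n − E[|E(G)|] = 199 − 9 = 190.
Numerically: ≈ 190.00000.
(This is only a lower bound; the true E[α(G)] may be larger.)

E[α(G)] ≥ 190 ≈ 190.00000.


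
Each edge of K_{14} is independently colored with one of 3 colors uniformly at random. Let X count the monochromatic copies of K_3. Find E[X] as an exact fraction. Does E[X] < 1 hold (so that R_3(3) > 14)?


E[X] = C(14, 3) · 3^{1 − 3} = 364 · 3^{−2} = 364/9.
As a reduced fraction: E[X] = 364/9 ≈ 40.444444.
Is E[X] < 1? NO.
Since E[X] ≥ 1, the first-moment bound is inconclusive at n = 14; it does NOT by itself certify R_3(3) > 14.

E[X] = 364/9 ≈ 40.444444; E[X] ≥ 1; first-moment method inconclusive here.


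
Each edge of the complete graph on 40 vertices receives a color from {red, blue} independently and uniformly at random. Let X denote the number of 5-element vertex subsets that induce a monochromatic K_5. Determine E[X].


Let X = Σ_S X_S over the C(40, 5) = 658008 subsets S of size 5, where X_S = 1 if the K_5 on S is monochromatic.
For a fixed S, the K_5 on S has C(5, 2) = 10 edges. P[all 10 edges red] = (1/2)^10, and likewise for blue, so P[monochromatic] = 2·(1/2)^10 = 2^{1 − 10} = 1/512.
By linearity of expectation: E[X] = C(40, 5) · 2^{1 − 10} = 658008 · 1/512 = 82251/64.
Numerically: E[X] ≈ 1285.172.

E[X] = C(40,5)·2^(1−C(5,2)) = 82251/64 ≈ 1285.172.


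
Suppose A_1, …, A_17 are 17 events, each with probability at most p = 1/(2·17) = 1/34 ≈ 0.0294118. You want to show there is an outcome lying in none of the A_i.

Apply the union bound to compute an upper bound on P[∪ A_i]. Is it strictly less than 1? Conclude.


Union bound: P[∪_{i=1}^{17} A_i] ≤ Σ_i P[A_i] ≤ 17·p = 17·(1/34) = 1/2.
Numerically: 1/2 ≈ 0.5000000.
Is 1/2 < 1? YES.
Since P[∪ A_i] ≤ 1/2 < 1, the complement has P[∩ A_i^c] ≥ 1 − 1/2 = 1/2 > 0, so some outcome avoids every A_i.

17·p = 1/2 ≈ 0.5000000; existence CERTIFIED by the union bound.


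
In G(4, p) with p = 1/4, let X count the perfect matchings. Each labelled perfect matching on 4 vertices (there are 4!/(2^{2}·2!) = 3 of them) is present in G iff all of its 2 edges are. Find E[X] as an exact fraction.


K_4 has 4!/(2^{2}·2!) = 3 labelled perfect matchings.
For each such perfect matching H, let X_H = 1 if all 2 edges of H are present in G. Then P[X_H = 1] = p^{2} = (1/4)^{2} = 1/16.
By linearity: E[X] = Σ_H E[X_H] = 3 · p^{2} = 3 · 1/16 = 3/16.
Numerically: E[X] ≈ 0.1875.

E[X] = 3 · (1/4)^{2} = 3/16 ≈ 0.1875.


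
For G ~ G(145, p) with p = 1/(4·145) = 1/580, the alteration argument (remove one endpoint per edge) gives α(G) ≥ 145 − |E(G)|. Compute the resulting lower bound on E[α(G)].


E[|E(G)|] = C(145, 2)·p = 10440 · (1/580) = 18.
E[α(G)] ≥ n − E[|E(G)|] = 145 − 18 = 127.
Numerically: ≈ 127.00000.
(This is only a lower bound; the true E[α(G)] may be larger.)

E[α(G)] ≥ 127 ≈ 127.00000.


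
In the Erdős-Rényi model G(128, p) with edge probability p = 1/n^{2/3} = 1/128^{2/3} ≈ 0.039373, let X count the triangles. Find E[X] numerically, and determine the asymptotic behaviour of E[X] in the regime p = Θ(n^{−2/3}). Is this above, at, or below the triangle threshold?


Number of potential triangles: C(128, 3) = 341376.
Each occurs with probability p³ ≈ (0.039373)³ ≈ 6.1035156e-05.
By linearity: E[X] = C(128, 3)·p³ ≈ 341376 · 6.1035156e-05 ≈ 20.83594.
Since α = 2/3 < 1, p = c/n^{2/3} ≫ 1/n is above the triangle threshold p ~ 1/n. Asymptotically E[X] ~ (c³/6)·n^{3(1−α)} = (1³/6)·n^{1} → ∞; triangles are abundant w.h.p.

E[X] ≈ 20.83594; in regime p = Θ(1/n^{2/3}) E[X] diverges (above the triangle threshold p ~ 1/n).


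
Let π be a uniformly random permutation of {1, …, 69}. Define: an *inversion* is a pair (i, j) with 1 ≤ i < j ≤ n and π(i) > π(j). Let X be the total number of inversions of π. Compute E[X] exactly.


Write X = Σ X_I over the C(69, 2) = 2346 pairs i < j, with X_I the indicator of one inversion.
There are 2346 indicators.
For each fixed pair i < j, the values π(i) and π(j) are two distinct elements of {1, …, 69} in uniformly random order; by symmetry P[π(i) > π(j)] = 1/2.
By linearity: E[X] = 2346 · (1/2) = C(69, 2) · (1/2) = 2346/2 = 1173 ≈ 1173.000000.

E[X] = 1173 = 1173.000000.


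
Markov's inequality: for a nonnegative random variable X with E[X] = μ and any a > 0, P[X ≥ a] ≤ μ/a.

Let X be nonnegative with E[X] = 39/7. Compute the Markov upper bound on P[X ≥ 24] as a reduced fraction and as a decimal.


μ = E[X] = 39/7, a = 24.
Markov: P[X ≥ 24] ≤ μ/a = (39/7)/24 = 13/56.
Numerically: ≈ 0.232.
(Since a = 24 > μ = 5.571, the bound 13/56 is < 1 and informative.)

P[X ≥ 24] ≤ 13/56 ≈ 0.232.


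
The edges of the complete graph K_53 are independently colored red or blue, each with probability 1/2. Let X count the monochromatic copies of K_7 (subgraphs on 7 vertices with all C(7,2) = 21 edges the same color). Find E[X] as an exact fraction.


Let X = Σ_S X_S over the C(53, 7) = 154143080 subsets S of size 7, where X_S = 1 if the K_7 on S is monochromatic.
For a fixed S, the K_7 on S has C(7, 2) = 21 edges. P[all 21 edges red] = (1/2)^21, and likewise for blue, so P[monochromatic] = 2·(1/2)^21 = 2^{1 − 21} = 1/1048576.
By linearity of expectation: E[X] = C(53, 7) · 2^{1 − 21} = 154143080 · 1/1048576 = 19267885/131072.
Numerically: E[X] ≈ 147.002296.

E[X] = C(53,7)·2^(1−C(7,2)) = 19267885/131072 ≈ 147.002296.


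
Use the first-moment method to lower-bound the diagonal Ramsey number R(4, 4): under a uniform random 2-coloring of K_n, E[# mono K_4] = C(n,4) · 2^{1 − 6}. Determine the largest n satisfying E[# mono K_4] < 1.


We need C(n, 4) · 2^{1 − 6} < 1, i.e. C(n, 4) < 2^{6 − 1} = 32.
Check values of n near the boundary:
  n = 5: C(5, 4) = 5; 5 < 32? YES
  n = 6: C(6, 4) = 15; 15 < 32? YES
  n = 7: C(7, 4) = 35; 35 < 32? NO
The largest n with C(n, 4) < 32 is n = 6 (where E[X] = 15/32 ≈ 0.469). Hence R(4, 4) > 6, i.e. R(4, 4) ≥ 7.

Largest n = 6; hence R(4, 4) > 6.


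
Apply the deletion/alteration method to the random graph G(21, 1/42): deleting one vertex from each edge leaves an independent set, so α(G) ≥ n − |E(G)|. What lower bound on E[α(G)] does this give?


E[|E(G)|] = C(21, 2)·p = 210 · (1/42) = 5.
E[α(G)] ≥ n − E[|E(G)|] = 21 − 5 = 16.
Numerically: ≈ 16.0000.
(This is only a lower bound; the true E[α(G)] may be larger.)

E[α(G)] ≥ 16 ≈ 16.0000.


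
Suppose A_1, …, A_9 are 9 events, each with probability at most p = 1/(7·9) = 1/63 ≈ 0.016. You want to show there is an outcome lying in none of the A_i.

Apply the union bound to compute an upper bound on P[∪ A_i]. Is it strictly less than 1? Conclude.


Union bound: P[∪_{i=1}^{9} A_i] ≤ Σ_i P[A_i] ≤ 9·p = 9·(1/63) = 1/7.
Numerically: 1/7 ≈ 0.143.
Is 1/7 < 1? YES.
Since P[∪ A_i] ≤ 1/7 < 1, the complement has P[∩ A_i^c] ≥ 1 − 1/7 = 6/7 > 0, so some outcome avoids every A_i.

9·p = 1/7 ≈ 0.143; existence CERTIFIED by the union bound.
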